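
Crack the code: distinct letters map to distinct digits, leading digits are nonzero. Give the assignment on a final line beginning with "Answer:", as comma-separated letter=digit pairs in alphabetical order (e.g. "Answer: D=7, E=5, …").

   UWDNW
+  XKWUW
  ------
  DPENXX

Step 1. [col 1: W + W ≡ X (mod 10)] column 1 (W + W ≡ X (mod 10), carry-in 0) doesn't pin X yet; pick X=8 and continue. So X=8.
Step 2. [col 1: W + W ≡ X (mod 10)] several values work for W in column 1 (W + W ≡ X (mod 10), carry-in 0); try W=4. So W=4.
Step 3. [col 2: N + U ≡ X (mod 10)] no forcing yet in column 2 (carry-in 0); N=5 is free and consistent — try it ⇒ N=5.
Step 4. [col 2: N + U ≡ X (mod 10)] column 2: given N=5, X=8, carry-in 0, and digits 4,5,8 already taken and all letters distinct, N+U≡X (mod 10) forces U=3 ⇒ U=3.
Step 5. [col 3: D + W ≡ N (mod 10)] column 3 reads D+W+carry(0)=N with W=4, N=5; with digits 3,4,5,8 already taken and all letters distinct, the only value for D is 1. So D=1.
Step 6. [col 4: W + K ≡ E (mod 10)] no forcing yet in column 4 (carry-in 0); K=6 is free and consistent — try it. So K=6.
Step 7. [col 4: W + K ≡ E (mod 10)] column 4: given W=4, K=6, carry-in 0, and digits 1,3,4,5,6,8 already taken and all letters distinct, W+K≡E (mod 10) forces E=0, so E=0.
Step 8. [col 5: U + X ≡ P (mod 10)] column 5 reads U+X+carry(1)=P with U=3, X=8; with digits 0,1,3,4,5,6,8 already taken and all letters distinct, the only value for P is 2 ⇒ P=2.

Answer: D=1, E=0, K=6, N=5, P=2, U=3, W=4, X=8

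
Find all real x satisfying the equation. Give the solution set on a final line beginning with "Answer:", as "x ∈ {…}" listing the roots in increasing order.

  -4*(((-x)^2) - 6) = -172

Step 1. [-4*(((-x)^2) - 6) = -172] -4 out front; divide by -4. So div: ((-x)^2) - 6 = 43.
Step 2. [((-x)^2) - 6 = 43] -6 is outermost — add 6 both sides, so sub: (-x)^2 = 49.
Step 3. [(-x)^2 = 49] √ both sides: 49 ≥ 0 gives two branches. So sqrt: -x = 7 or -7.
Step 4. [-x = 7 or -7] LHS negated; negate both sides ⇒ neg: x = -7 or 7.

Answer: x ∈ {-7, 7}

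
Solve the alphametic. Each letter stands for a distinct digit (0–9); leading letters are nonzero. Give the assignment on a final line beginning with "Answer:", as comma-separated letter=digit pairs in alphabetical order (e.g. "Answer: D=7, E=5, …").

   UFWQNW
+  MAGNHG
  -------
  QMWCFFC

Step 1. [col 1: W + G ≡ C (mod 10)] several values work for C in column 1 (W + G ≡ C (mod 10), carry-in 0); try C=2, so C=2.
Step 2. [Q] the sum has 7 digits but both addends have 6; that extra leading digit Q is the final carry, namely 1 ⇒ Q=1.
Step 3. [col 1: W + G ≡ C (mod 10)] column 1 (W + G ≡ C (mod 10), carry-in 0) doesn't pin G yet; pick G=8 and continue, so G=8.
Step 4. [col 1: W + G ≡ C (mod 10)] from column 1 (G=8, C=2, carry-in 0, digits 1,2,8 already taken and all letters distinct): W must equal 4 ⇒ W=4.
Step 5. [col 2: N + H ≡ F (mod 10)] N=5 is one option consistent with column 2 (N + H ≡ F (mod 10), carry-in 1) — take it. So N=5.
Step 6. [col 2: N + H ≡ F (mod 10)] no forcing yet in column 2 (carry-in 1); H=0 is free and consistent — try it, so H=0.
Step 7. [col 2: N + H ≡ F (mod 10)] from column 2 (N=5, H=0, carry-in 1, digits 0,1,2,4,5,8 already taken and all letters distinct): F must equal 6. So F=6.
Step 8. [col 5: F + A ≡ W (mod 10)] column 5 reads F+A+carry(1)=W with F=6, W=4; with digits 0,1,2,4,5,6,8 already taken and all letters distinct, the only value for A is 7 ⇒ A=7.
Step 9. [col 6: U + M ≡ M (mod 10)] from column 6 (nothing yet, carry-in 1, digits 0,1,2,4,5,6,7,8 already taken and all letters distinct): U must equal 9, so U=9.
Step 10. [col 6: U + M ≡ M (mod 10)] column 6 reads U+M+carry(1)=M with U=9; with digits 0,1,2,4,5,6,7,8,9 already taken and all letters distinct, the only value for M is 3. So M=3.

Answer: A=7, C=2, F=6, G=8, H=0, M=3, N=5, Q=1, U=9, W=4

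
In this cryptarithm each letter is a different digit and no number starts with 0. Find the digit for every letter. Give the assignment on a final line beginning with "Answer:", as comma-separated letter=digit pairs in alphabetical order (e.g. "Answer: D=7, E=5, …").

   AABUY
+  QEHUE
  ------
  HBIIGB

Step 1. [col 1: Y + E ≡ B (mod 10)] several values work for B in column 1 (Y + E ≡ B (mod 10), carry-in 0); try B=2. So B=2.
Step 2. [H] H is the leading digit of a 6-digit sum of two 5-digit numbers; the final carry is exactly 1 ⇒ H=1.
Step 3. [col 1: Y + E ≡ B (mod 10)] several values work for E in column 1 (Y + E ≡ B (mod 10), carry-in 0); try E=9 ⇒ E=9.
Step 4. [col 1: Y + E ≡ B (mod 10)] in column 1 we have Y+E≡B with carry-in 0; given E=9, B=2 and digits 1,2,9 already taken and all letters distinct, that pins Y to 3 ⇒ Y=3.
Step 5. [col 2: U + U ≡ G (mod 10)] no forcing yet in column 2 (carry-in 1); G=7 is free and consistent — try it, so G=7.
Step 6. [col 2: U + U ≡ G (mod 10)] column 2 reads U+U+carry(1)=G with G=7; with digits 1,2,3,7,9 already taken and all letters distinct, the only value for U is 8 ⇒ U=8.
Step 7. [col 3: B + H ≡ I (mod 10)] from column 3 (B=2, H=1, carry-in 1, digits 1,2,3,7,8,9 already taken and all letters distinct): I must equal 4 ⇒ I=4.
Step 8. [col 4: A + E ≡ I (mod 10)] column 4 reads A+E+carry(0)=I with E=9, I=4; with digits 1,2,3,4,7,8,9 already taken and all letters distinct, the only value for A is 5, so A=5.
Step 9. [col 5: A + Q ≡ B (mod 10)] in column 5 we have A+Q≡B with carry-in 1; given A=5, B=2 and digits 1,2,3,4,5,7,8,9 already taken and all letters distinct, that pins Q to 6. So Q=6.

Answer: A=5, B=2, E=9, G=7, H=1, I=4, Q=6, U=8, Y=3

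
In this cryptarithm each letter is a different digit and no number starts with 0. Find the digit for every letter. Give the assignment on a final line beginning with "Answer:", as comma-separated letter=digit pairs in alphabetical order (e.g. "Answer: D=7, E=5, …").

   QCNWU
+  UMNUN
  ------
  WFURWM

Step 1. [W] adding two 5-digit numbers gives at most 5+1 digits, and here it does — W is that final carry and must be 1. So W=1.
Step 2. [col 1: U + N ≡ M (mod 10)] N=7 is one option consistent with column 1 (U + N ≡ M (mod 10), carry-in 0) — take it ⇒ N=7.
Step 3. [col 1: U + N ≡ M (mod 10)] column 1 (U + N ≡ M (mod 10), carry-in 0) doesn't pin M yet; pick M=6 and continue ⇒ M=6.
Step 4. [col 1: U + N ≡ M (mod 10)] column 1 reads U+N+carry(0)=M with N=7, M=6; with digits 1,6,7 already taken and all letters distinct, the only value for U is 9 ⇒ U=9.
Step 5. [col 3: N + N ≡ R (mod 10)] column 3: given N=7, carry-in 1, and digits 1,6,7,9 already taken and all letters distinct, N+N≡R (mod 10) forces R=5, so R=5.
Step 6. [col 4: C + M ≡ U (mod 10)] column 4: given M=6, U=9, carry-in 1, and digits 1,5,6,7,9 already taken and all letters distinct, C+M≡U (mod 10) forces C=2 ⇒ C=2.
Step 7. [col 5: Q + U ≡ F (mod 10)] in column 5 we have Q+U≡F with carry-in 0; given U=9 and digits 1,2,5,6,7,9 already taken and all letters distinct, that pins Q to 4, so Q=4.
Step 8. [col 5: Q + U ≡ F (mod 10)] column 5 reads Q+U+carry(0)=F with Q=4, U=9; with digits 1,2,4,5,6,7,9 already taken and all letters distinct, the only value for F is 3, so F=3.

Answer: C=2, F=3, M=6, N=7, Q=4, R=5, U=9, W=1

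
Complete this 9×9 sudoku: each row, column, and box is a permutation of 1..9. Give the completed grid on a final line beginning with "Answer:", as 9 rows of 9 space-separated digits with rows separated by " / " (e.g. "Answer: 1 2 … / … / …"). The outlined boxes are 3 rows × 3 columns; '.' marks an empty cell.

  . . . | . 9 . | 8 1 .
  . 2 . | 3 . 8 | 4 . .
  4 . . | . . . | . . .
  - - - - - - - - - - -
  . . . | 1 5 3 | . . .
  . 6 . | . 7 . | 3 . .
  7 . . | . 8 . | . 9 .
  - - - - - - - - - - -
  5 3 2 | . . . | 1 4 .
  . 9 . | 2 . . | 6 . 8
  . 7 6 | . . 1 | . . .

Step 1. [r1c2∈{5}] r1c2 has the single candidate 5 ⇒ r1c2=5.
Step 2. [r3c5∈{1,2,6}] r3c5 is the only open cell in col 5 admitting 2 ⇒ r3c5=2.
Step 3. [r1c9∈{2,3,6,7}] r1c9 is the only open cell in row 1 admitting 2. So r1c9=2.
Step 4. [r8c3∈{1,4}] box 7 places 4 nowhere but r8c3 ⇒ r8c3=4.
Step 5. [r6c3∈{1,3,5}] in row 6, 3 fits only at r6c3. So r6c3=3.
Step 6. [r5c3∈{1,5,8,9}] r5c3 is the only open cell in col 3 admitting 5, so r5c3=5.
Step 7. [r7c4∈{6,7,8,9}] row 7 places 8 nowhere but r7c4 ⇒ r7c4=8.
Step 8. [r1c3∈{7}] nothing but 7 survives at r1c3. So r1c3=7.
Step 9. [r3c4∈{5,6,7}] col 4 places 7 nowhere but r3c4. So r3c4=7.
Step 10. [r9c4∈{4,5,9}] across col 4, 5 lands solely at r9c4, so r9c4=5.
Step 11. [r7c6∈{6,7,9}] r7c6 is the only open cell in box 8 admitting 9, so r7c6=9.
Step 12. [r3c6∈{5,6}] in col 6, 5 fits only at r3c6. So r3c6=5.
Step 13. [r3c7∈{9}] nothing but 9 survives at r3c7. So r3c7=9.
Step 14. [r8c8∈{3,5,7}] r8c8 is the only open cell in row 8 admitting 5. So r8c8=5.
Step 15. [r9c7∈{2}] r9c7 has the single candidate 2, so r9c7=2.
Step 16. [r9c8∈{3}] only 3 remains possible at r9c8 ⇒ r9c8=3.
Step 17. [r3c8∈{6}] only 6 remains possible at r3c8, so r3c8=6.
Step 18. [r2c5∈{1,6}] 1 has one home in col 5: r2c5 ⇒ r2c5=1.
Step 19. [r4c9∈{4,6,7}] in row 4, 6 fits only at r4c9 ⇒ r4c9=6.
Step 20. [r6c6∈{2,4,6}] in row 6, 2 fits only at r6c6, so r6c6=2.
Step 21. [r5c6∈{4}] r5c6 is down to just 4 ⇒ r5c6=4.
Step 22. [r6c9∈{1,4,5}] 4 has one home in col 9: r6c9, so r6c9=4.
Step 23. [r9c1∈{8}] r9c1 has the single candidate 8, so r9c1=8.
Step 24. [r2c1∈{6,9}] r2c1 is the only open cell in row 2 admitting 6, so r2c1=6.
Step 25. [r2c8∈{7}] r2c8's peers cover all but 7. So r2c8=7.
Step 26. [r3c3∈{1,8}] col 3 places 1 nowhere but r3c3. So r3c3=1.
Step 27. [r4c3∈{8,9}] r4c3 is the only open cell in col 3 admitting 8, so r4c3=8.
Step 28. [r4c8∈{2}] r4c8 has the single candidate 2, so r4c8=2.
Step 29. [r5c1∈{1,2,9}] r5c1 is the only open cell in row 5 admitting 2. So r5c1=2.
Step 30. [r6c4∈{6}] nothing but 6 survives at r6c4. So r6c4=6.
Step 31. [r8c6∈{7}] r8c6 has the single candidate 7, so r8c6=7.
Step 32. [r8c1∈{1}] r8c1 has the single candidate 1. So r8c1=1.
Step 33. [r8c5∈{3}] only 3 remains possible at r8c5 ⇒ r8c5=3.
Step 34. [r9c5∈{4}] r9c5's peers cover all but 4 ⇒ r9c5=4.
Step 35. [r6c2∈{1}] only 1 remains possible at r6c2 ⇒ r6c2=1.
Step 36. [r6c7∈{5}] nothing but 5 survives at r6c7. So r6c7=5.
Step 37. [r3c9∈{3}] r3c9 has the single candidate 3, so r3c9=3.
Step 38. [r9c9∈{9}] r9c9 has the single candidate 9. So r9c9=9.
Step 39. [r4c7∈{7}] only 7 remains possible at r4c7. So r4c7=7.
Step 40. [r5c9∈{1}] r5c9 is down to just 1. So r5c9=1.
Step 41. [r1c1∈{3}] nothing but 3 survives at r1c1 ⇒ r1c1=3.
Step 42. [r7c9∈{7}] only 7 remains possible at r7c9. So r7c9=7.
Step 43. [r1c4∈{4}] r1c4's peers cover all but 4. So r1c4=4.
Step 44. [r2c9∈{5}] nothing but 5 survives at r2c9, so r2c9=5.
Step 45. [r1c6∈{6}] r1c6's peers cover all but 6. So r1c6=6.
Step 46. [r5c8∈{8}] r5c8 has the single candidate 8 ⇒ r5c8=8.
Step 47. [r4c1∈{9}] nothing but 9 survives at r4c1, so r4c1=9.
Step 48. [r2c3∈{9}] nothing but 9 survives at r2c3 ⇒ r2c3=9.
Step 49. [r4c2∈{4}] nothing but 4 survives at r4c2. So r4c2=4.
Step 50. [r7c5∈{6}] r7c5 is down to just 6. So r7c5=6.
Step 51. [r5c4∈{9}] r5c4 has the single candidate 9, so r5c4=9.
Step 52. [r3c2∈{8}] r3c2's peers cover all but 8. So r3c2=8.

Answer: 3 5 7 4 9 6 8 1 2 / 6 2 9 3 1 8 4 7 5 / 4 8 1 7 2 5 9 6 3 / 9 4 8 1 5 3 7 2 6 / 2 6 5 9 7 4 3 8 1 / 7 1 3 6 8 2 5 9 4 / 5 3 2 8 6 9 1 4 7 / 1 9 4 2 3 7 6 5 8 / 8 7 6 5 4 1 2 3 9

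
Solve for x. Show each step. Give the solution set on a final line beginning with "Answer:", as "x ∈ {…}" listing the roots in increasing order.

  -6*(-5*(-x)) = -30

Step 1. [-6*(-5*(-x)) = -30] -6 out front; divide by -6 ⇒ div: -5*(-x) = 5.
Step 2. [-5*(-x) = 5] -5·(inner) — divide through by -5. So div: -x = -1.
Step 3. [-x = -1] flip signs both sides, so neg: x = 1.

Answer: x ∈ {1}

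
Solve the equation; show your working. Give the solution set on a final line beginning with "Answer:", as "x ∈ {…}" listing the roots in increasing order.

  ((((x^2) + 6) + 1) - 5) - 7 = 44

Step 1. [((((x^2) + 6) + 1) - 5) - 7 = 44] add 7: x sits inside (… - 7), so sub: (((x^2) + 6) + 1) - 5 = 51.
Step 2. [(((x^2) + 6) + 1) - 5 = 51] the outer -5 inverts by adding 5 ⇒ sub: ((x^2) + 6) + 1 = 56.
Step 3. [((x^2) + 6) + 1 = 56] 1 comes off first (subtract 1), so sub: (x^2) + 6 = 55.
Step 4. [(x^2) + 6 = 55] 6 comes off first (subtract 6). So sub: x^2 = 49.
Step 5. [x^2 = 49] LHS squared, RHS 49 ≥ 0: apply √ (±) ⇒ sqrt: x = 7 or -7.

Answer: x ∈ {-7, 7}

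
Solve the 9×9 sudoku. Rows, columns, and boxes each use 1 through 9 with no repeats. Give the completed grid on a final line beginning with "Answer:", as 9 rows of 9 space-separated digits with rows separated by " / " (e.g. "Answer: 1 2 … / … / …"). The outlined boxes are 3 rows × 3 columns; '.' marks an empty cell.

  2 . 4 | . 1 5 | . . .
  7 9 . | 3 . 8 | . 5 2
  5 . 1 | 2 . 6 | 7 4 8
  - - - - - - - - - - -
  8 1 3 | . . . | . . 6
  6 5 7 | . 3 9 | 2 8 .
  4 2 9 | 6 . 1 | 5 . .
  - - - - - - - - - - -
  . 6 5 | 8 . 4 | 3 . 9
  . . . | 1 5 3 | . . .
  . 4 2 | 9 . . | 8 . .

Step 1. [r9c6∈{7}] r9c6 has the single candidate 7 ⇒ r9c6=7.
Step 2. [r7c8∈{1,2,7}] row 7 places 7 nowhere but r7c8 ⇒ r7c8=7.
Step 3. [r5c4∈{4}] r5c4 has the single candidate 4, so r5c4=4.
Step 4. [r9c8∈{1,6}] 1 has one home in col 8: r9c8, so r9c8=1.
Step 5. [r1c9∈{3}] nothing but 3 survives at r1c9, so r1c9=3.
Step 6. [r4c7∈{4,9}] across row 4, 4 lands solely at r4c7. So r4c7=4.
Step 7. [r8c7∈{6}] only 6 remains possible at r8c7. So r8c7=6.
Step 8. [r7c5∈{2}] nothing but 2 survives at r7c5, so r7c5=2.
Step 9. [r4c5∈{7}] only 7 remains possible at r4c5. So r4c5=7.
Step 10. [r1c7∈{9}] r1c7's peers cover all but 9 ⇒ r1c7=9.
Step 11. [r8c3∈{8}] only 8 remains possible at r8c3 ⇒ r8c3=8.
Step 12. [r4c6∈{2}] r4c6 has the single candidate 2, so r4c6=2.
Step 13. [r8c9∈{4}] r8c9 has the single candidate 4 ⇒ r8c9=4.
Step 14. [r8c2∈{7}] r8c2 has the single candidate 7 ⇒ r8c2=7.
Step 15. [r1c4∈{7}] only 7 remains possible at r1c4, so r1c4=7.
Step 16. [r1c8∈{6}] r1c8 is down to just 6 ⇒ r1c8=6.
Step 17. [r1c2∈{8}] only 8 remains possible at r1c2. So r1c2=8.
Step 18. [r8c8∈{2}] r8c8 has the single candidate 2, so r8c8=2.
Step 19. [r6c8∈{3}] nothing but 3 survives at r6c8, so r6c8=3.
Step 20. [r6c5∈{8}] r6c5 has the single candidate 8 ⇒ r6c5=8.
Step 21. [r3c5∈{9}] r3c5's peers cover all but 9 ⇒ r3c5=9.
Step 22. [r9c9∈{5}] r9c9 has the single candidate 5, so r9c9=5.
Step 23. [r3c2∈{3}] only 3 remains possible at r3c2 ⇒ r3c2=3.
Step 24. [r5c9∈{1}] nothing but 1 survives at r5c9, so r5c9=1.
Step 25. [r9c1∈{3}] r9c1 is down to just 3 ⇒ r9c1=3.
Step 26. [r4c8∈{9}] r4c8's peers cover all but 9 ⇒ r4c8=9.
Step 27. [r4c4∈{5}] r4c4 has the single candidate 5 ⇒ r4c4=5.
Step 28. [r8c1∈{9}] r8c1 is down to just 9. So r8c1=9.
Step 29. [r2c7∈{1}] r2c7's peers cover all but 1. So r2c7=1.
Step 30. [r7c1∈{1}] only 1 remains possible at r7c1, so r7c1=1.
Step 31. [r9c5∈{6}] r9c5 has the single candidate 6 ⇒ r9c5=6.
Step 32. [r6c9∈{7}] r6c9 is down to just 7, so r6c9=7.
Step 33. [r2c3∈{6}] r2c3 is down to just 6. So r2c3=6.
Step 34. [r2c5∈{4}] r2c5's peers cover all but 4. So r2c5=4.

Answer: 2 8 4 7 1 5 9 6 3 / 7 9 6 3 4 8 1 5 2 / 5 3 1 2 9 6 7 4 8 / 8 1 3 5 7 2 4 9 6 / 6 5 7 4 3 9 2 8 1 / 4 2 9 6 8 1 5 3 7 / 1 6 5 8 2 4 3 7 9 / 9 7 8 1 5 3 6 2 4 / 3 4 2 9 6 7 8 1 5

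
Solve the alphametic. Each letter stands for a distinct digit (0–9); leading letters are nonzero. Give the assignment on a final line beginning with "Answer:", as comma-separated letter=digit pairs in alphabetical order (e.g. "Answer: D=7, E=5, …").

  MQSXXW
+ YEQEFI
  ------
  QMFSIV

Step 1. [col 1: W + I ≡ V (mod 10)] several values work for W in column 1 (W + I ≡ V (mod 10), carry-in 0); try W=9 ⇒ W=9.
Step 2. [col 1: W + I ≡ V (mod 10)] column 1 (W + I ≡ V (mod 10), carry-in 0) doesn't pin V yet; pick V=0 and continue. So V=0.
Step 3. [col 1: W + I ≡ V (mod 10)] in column 1 we have W+I≡V with carry-in 0; given W=9, V=0 and digits 0,9 already taken and all letters distinct, that pins I to 1, so I=1.
Step 4. [col 2: X + F ≡ I (mod 10)] F=3 is one option consistent with column 2 (X + F ≡ I (mod 10), carry-in 1) — take it. So F=3.
Step 5. [col 2: X + F ≡ I (mod 10)] in column 2 we have X+F≡I with carry-in 1; given F=3, I=1 and digits 0,1,3,9 already taken and all letters distinct, that pins X to 7, so X=7.
Step 6. [col 3: X + E ≡ S (mod 10)] no forcing yet in column 3 (carry-in 1); S=4 is free and consistent — try it ⇒ S=4.
Step 7. [col 3: X + E ≡ S (mod 10)] from column 3 (X=7, S=4, carry-in 1, digits 0,1,3,4,7,9 already taken and all letters distinct): E must equal 6, so E=6.
Step 8. [col 4: S + Q ≡ F (mod 10)] in column 4 we have S+Q≡F with carry-in 1; given S=4, F=3 and digits 0,1,3,4,6,7,9 already taken and all letters distinct, that pins Q to 8 ⇒ Q=8.
Step 9. [col 5: Q + E ≡ M (mod 10)] column 5 reads Q+E+carry(1)=M with Q=8, E=6; with digits 0,1,3,4,6,7,8,9 already taken and all letters distinct, the only value for M is 5, so M=5.
Step 10. [col 6: M + Y ≡ Q (mod 10)] column 6: given M=5, Q=8, carry-in 1, and digits 0,1,3,4,5,6,7,8,9 already taken and all letters distinct, M+Y≡Q (mod 10) forces Y=2 ⇒ Y=2.

Answer: E=6, F=3, I=1, M=5, Q=8, S=4, V=0, W=9, X=7, Y=2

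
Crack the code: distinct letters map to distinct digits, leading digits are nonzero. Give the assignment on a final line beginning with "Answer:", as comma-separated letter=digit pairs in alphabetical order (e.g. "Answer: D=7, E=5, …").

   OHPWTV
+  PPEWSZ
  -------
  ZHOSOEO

Step 1. [col 1: V + Z ≡ O (mod 10)] no forcing yet in column 1 (carry-in 0); O=7 is free and consistent — try it. So O=7.
Step 2. [col 1: V + Z ≡ O (mod 10)] no forcing yet in column 1 (carry-in 0); Z=1 is free and consistent — try it. So Z=1.
Step 3. [col 1: V + Z ≡ O (mod 10)] column 1 reads V+Z+carry(0)=O with Z=1, O=7; with digits 1,7 already taken and all letters distinct, the only value for V is 6 ⇒ V=6.
Step 4. [col 2: T + S ≡ E (mod 10)] no forcing yet in column 2 (carry-in 0); E=3 is free and consistent — try it ⇒ E=3.
Step 5. [col 2: T + S ≡ E (mod 10)] no forcing yet in column 2 (carry-in 0); T=4 is free and consistent — try it, so T=4.
Step 6. [col 2: T + S ≡ E (mod 10)] in column 2 we have T+S≡E with carry-in 0; given T=4, E=3 and digits 1,3,4,6,7 already taken and all letters distinct, that pins S to 9, so S=9.
Step 7. [col 3: W + W ≡ O (mod 10)] column 3 reads W+W+carry(1)=O with O=7; with digits 1,3,4,6,7,9 already taken and all letters distinct, the only value for W is 8, so W=8.
Step 8. [col 4: P + E ≡ S (mod 10)] in column 4 we have P+E≡S with carry-in 1; given E=3, S=9 and digits 1,3,4,6,7,8,9 already taken and all letters distinct, that pins P to 5 ⇒ P=5.
Step 9. [col 5: H + P ≡ O (mod 10)] from column 5 (P=5, O=7, carry-in 0, digits 1,3,4,5,6,7,8,9 already taken and all letters distinct): H must equal 2 ⇒ H=2.

Answer: E=3, H=2, O=7, P=5, S=9, T=4, V=6, W=8, Z=1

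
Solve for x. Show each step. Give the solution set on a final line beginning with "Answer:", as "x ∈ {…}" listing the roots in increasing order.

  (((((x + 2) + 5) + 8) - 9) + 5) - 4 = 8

Step 1. [(((((x + 2) + 5) + 8) - 9) + 5) - 4 = 8] 4 comes off first (add 4). So sub: ((((x + 2) + 5) + 8) - 9) + 5 = 12.
Step 2. [((((x + 2) + 5) + 8) - 9) + 5 = 12] peel the +5: subtract 5 from each side ⇒ sub: (((x + 2) + 5) + 8) - 9 = 7.
Step 3. [(((x + 2) + 5) + 8) - 9 = 7] 9 comes off first (add 9) ⇒ sub: ((x + 2) + 5) + 8 = 16.
Step 4. [((x + 2) + 5) + 8 = 16] the outer +8 inverts by subtracting 8. So sub: (x + 2) + 5 = 8.
Step 5. [(x + 2) + 5 = 8] subtract 5: x sits inside (… + 5). So sub: x + 2 = 3.
Step 6. [x + 2 = 3] the outer +2 inverts by subtracting 2, so sub: x = 1.

Answer: x ∈ {1}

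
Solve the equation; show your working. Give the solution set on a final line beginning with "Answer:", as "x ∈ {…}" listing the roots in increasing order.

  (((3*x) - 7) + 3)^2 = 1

Step 1. [(((3*x) - 7) + 3)^2 = 1] LHS squared, RHS 1 ≥ 0: apply √ (±) ⇒ sqrt: ((3*x) - 7) + 3 = 1 or -1.
Step 2. [((3*x) - 7) + 3 = 1 or -1] 3 comes off first (subtract 3) ⇒ sub: (3*x) - 7 = -2 or -4.
Step 3. [(3*x) - 7 = -2 or -4] peel the -7: add 7 from each side ⇒ sub: 3*x = 5 or 3.
Step 4. [3*x = 5 or 3] LHS = 3·(…); ÷3 both sides. So div: x = 5/3 or 1.

Answer: x ∈ {1, 5/3}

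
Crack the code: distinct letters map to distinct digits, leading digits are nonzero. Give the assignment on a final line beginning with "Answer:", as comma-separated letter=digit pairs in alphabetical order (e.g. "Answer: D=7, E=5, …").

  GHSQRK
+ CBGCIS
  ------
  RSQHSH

Step 1. [col 1: K + S ≡ H (mod 10)] several values work for H in column 1 (K + S ≡ H (mod 10), carry-in 0); try H=4 ⇒ H=4.
Step 2. [col 1: K + S ≡ H (mod 10)] column 1 (K + S ≡ H (mod 10), carry-in 0) doesn't pin S yet; pick S=5 and continue ⇒ S=5.
Step 3. [col 1: K + S ≡ H (mod 10)] column 1: given S=5, H=4, carry-in 0, and digits 4,5 already taken and all letters distinct, K+S≡H (mod 10) forces K=9. So K=9.
Step 4. [col 2: R + I ≡ S (mod 10)] several values work for I in column 2 (R + I ≡ S (mod 10), carry-in 1); try I=6. So I=6.
Step 5. [col 2: R + I ≡ S (mod 10)] column 2 reads R+I+carry(1)=S with I=6, S=5; with digits 4,5,6,9 already taken and all letters distinct, the only value for R is 8, so R=8.
Step 6. [col 3: Q + C ≡ H (mod 10)] column 3 (Q + C ≡ H (mod 10), carry-in 1) doesn't pin C yet; pick C=1 and continue. So C=1.
Step 7. [col 3: Q + C ≡ H (mod 10)] column 3 reads Q+C+carry(1)=H with C=1, H=4; with digits 1,4,5,6,8,9 already taken and all letters distinct, the only value for Q is 2, so Q=2.
Step 8. [col 4: S + G ≡ Q (mod 10)] column 4: given S=5, Q=2, carry-in 0, and digits 1,2,4,5,6,8,9 already taken and all letters distinct, S+G≡Q (mod 10) forces G=7. So G=7.
Step 9. [col 5: H + B ≡ S (mod 10)] column 5: given H=4, S=5, carry-in 1, and digits 1,2,4,5,6,7,8,9 already taken and all letters distinct, H+B≡S (mod 10) forces B=0, so B=0.

Answer: B=0, C=1, G=7, H=4, I=6, K=9, Q=2, R=8, S=5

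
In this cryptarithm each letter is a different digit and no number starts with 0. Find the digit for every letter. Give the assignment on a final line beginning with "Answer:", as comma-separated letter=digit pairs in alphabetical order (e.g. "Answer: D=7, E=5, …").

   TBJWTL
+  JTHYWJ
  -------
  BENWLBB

Step 1. [col 1: L + J ≡ B (mod 10)] B=1 is one option consistent with column 1 (L + J ≡ B (mod 10), carry-in 0) — take it, so B=1.
Step 2. [col 1: L + J ≡ B (mod 10)] no forcing yet in column 1 (carry-in 0); L=6 is free and consistent — try it, so L=6.
Step 3. [col 1: L + J ≡ B (mod 10)] from column 1 (L=6, B=1, carry-in 0, digits 1,6 already taken and all letters distinct): J must equal 5, so J=5.
Step 4. [col 2: T + W ≡ B (mod 10)] column 2 (T + W ≡ B (mod 10), carry-in 1) doesn't pin T yet; pick T=8 and continue. So T=8.
Step 5. [col 2: T + W ≡ B (mod 10)] column 2: given T=8, B=1, carry-in 1, and digits 1,5,6,8 already taken and all letters distinct, T+W≡B (mod 10) forces W=2 ⇒ W=2.
Step 6. [col 3: W + Y ≡ L (mod 10)] column 3: given W=2, L=6, carry-in 1, and digits 1,2,5,6,8 already taken and all letters distinct, W+Y≡L (mod 10) forces Y=3. So Y=3.
Step 7. [col 4: J + H ≡ W (mod 10)] column 4 reads J+H+carry(0)=W with J=5, W=2; with digits 1,2,3,5,6,8 already taken and all letters distinct, the only value for H is 7. So H=7.
Step 8. [col 5: B + T ≡ N (mod 10)] column 5: given B=1, T=8, carry-in 1, and digits 1,2,3,5,6,7,8 already taken and all letters distinct, B+T≡N (mod 10) forces N=0, so N=0.
Step 9. [col 6: T + J ≡ E (mod 10)] column 6 reads T+J+carry(1)=E with T=8, J=5; with digits 0,1,2,3,5,6,7,8 already taken and all letters distinct, the only value for E is 4. So E=4.

Answer: B=1, E=4, H=7, J=5, L=6, N=0, T=8, W=2, Y=3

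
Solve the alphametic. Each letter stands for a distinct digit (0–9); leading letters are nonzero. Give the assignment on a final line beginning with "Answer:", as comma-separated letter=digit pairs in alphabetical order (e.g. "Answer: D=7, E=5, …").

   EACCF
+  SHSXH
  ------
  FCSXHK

Step 1. [col 1: F + H ≡ K (mod 10)] no forcing yet in column 1 (carry-in 0); H=9 is free and consistent — try it, so H=9.
Step 2. [col 1: F + H ≡ K (mod 10)] no forcing yet in column 1 (carry-in 0); F=1 is free and consistent — try it ⇒ F=1.
Step 3. [col 1: F + H ≡ K (mod 10)] column 1 reads F+H+carry(0)=K with F=1, H=9; with digits 1,9 already taken and all letters distinct, the only value for K is 0. So K=0.
Step 4. [col 2: C + X ≡ H (mod 10)] column 2 (C + X ≡ H (mod 10), carry-in 1) doesn't pin C yet; pick C=2 and continue ⇒ C=2.
Step 5. [col 2: C + X ≡ H (mod 10)] from column 2 (C=2, H=9, carry-in 1, digits 0,1,2,9 already taken and all letters distinct): X must equal 6, so X=6.
Step 6. [col 3: C + S ≡ X (mod 10)] from column 3 (C=2, X=6, carry-in 0, digits 0,1,2,6,9 already taken and all letters distinct): S must equal 4, so S=4.
Step 7. [col 4: A + H ≡ S (mod 10)] column 4: given H=9, S=4, carry-in 0, and digits 0,1,2,4,6,9 already taken and all letters distinct, A+H≡S (mod 10) forces A=5. So A=5.
Step 8. [col 5: E + S ≡ C (mod 10)] column 5 reads E+S+carry(1)=C with S=4, C=2; with digits 0,1,2,4,5,6,9 already taken and all letters distinct, the only value for E is 7, so E=7.

Answer: A=5, C=2, E=7, F=1, H=9, K=0, S=4, X=6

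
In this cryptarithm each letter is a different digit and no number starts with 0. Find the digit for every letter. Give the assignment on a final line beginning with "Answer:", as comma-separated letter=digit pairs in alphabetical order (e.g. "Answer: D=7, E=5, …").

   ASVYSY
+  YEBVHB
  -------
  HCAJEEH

Step 1. [col 1: Y + B ≡ H (mod 10)] no forcing yet in column 1 (carry-in 0); H=1 is free and consistent — try it, so H=1.
Step 2. [col 1: Y + B ≡ H (mod 10)] several values work for Y in column 1 (Y + B ≡ H (mod 10), carry-in 0); try Y=8. So Y=8.
Step 3. [col 1: Y + B ≡ H (mod 10)] from column 1 (Y=8, H=1, carry-in 0, digits 1,8 already taken and all letters distinct): B must equal 3. So B=3.
Step 4. [col 2: S + H ≡ E (mod 10)] several values work for S in column 2 (S + H ≡ E (mod 10), carry-in 1); try S=2. So S=2.
Step 5. [col 2: S + H ≡ E (mod 10)] in column 2 we have S+H≡E with carry-in 1; given S=2, H=1 and digits 1,2,3,8 already taken and all letters distinct, that pins E to 4. So E=4.
Step 6. [col 3: Y + V ≡ E (mod 10)] column 3: given Y=8, E=4, carry-in 0, and digits 1,2,3,4,8 already taken and all letters distinct, Y+V≡E (mod 10) forces V=6, so V=6.
Step 7. [col 4: V + B ≡ J (mod 10)] column 4: given V=6, B=3, carry-in 1, and digits 1,2,3,4,6,8 already taken and all letters distinct, V+B≡J (mod 10) forces J=0, so J=0.
Step 8. [col 5: S + E ≡ A (mod 10)] column 5: given S=2, E=4, carry-in 1, and digits 0,1,2,3,4,6,8 already taken and all letters distinct, S+E≡A (mod 10) forces A=7, so A=7.
Step 9. [col 6: A + Y ≡ C (mod 10)] in column 6 we have A+Y≡C with carry-in 0; given A=7, Y=8 and digits 0,1,2,3,4,6,7,8 already taken and all letters distinct, that pins C to 5, so C=5.

Answer: A=7, B=3, C=5, E=4, H=1, J=0, S=2, V=6, Y=8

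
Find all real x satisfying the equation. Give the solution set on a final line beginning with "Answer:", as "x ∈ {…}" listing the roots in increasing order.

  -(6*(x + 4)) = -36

Step 1. [-(6*(x + 4)) = -36] leading − — multiply by −1, so neg: 6*(x + 4) = 36.
Step 2. [6*(x + 4) = 36] divide by the outer 6 ⇒ div: x + 4 = 6.
Step 3. [x + 4 = 6] 4 comes off first (subtract 4), so sub: x = 2.

Answer: x ∈ {2}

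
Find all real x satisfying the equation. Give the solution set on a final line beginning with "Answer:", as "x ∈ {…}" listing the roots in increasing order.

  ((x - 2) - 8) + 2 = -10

Step 1. [((x - 2) - 8) + 2 = -10] peel the +2: subtract 2 from each side. So sub: (x - 2) - 8 = -12.
Step 2. [(x - 2) - 8 = -12] add 8: x sits inside (… - 8). So sub: x - 2 = -4.
Step 3. [x - 2 = -4] -2 is outermost — add 2 both sides, so sub: x = -2.

Answer: x ∈ {-2}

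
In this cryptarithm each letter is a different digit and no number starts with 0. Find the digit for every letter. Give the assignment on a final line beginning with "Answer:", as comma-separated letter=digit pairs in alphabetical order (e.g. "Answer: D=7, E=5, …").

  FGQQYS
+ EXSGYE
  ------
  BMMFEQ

Step 1. [col 1: S + E ≡ Q (mod 10)] several values work for Q in column 1 (S + E ≡ Q (mod 10), carry-in 0); try Q=7, so Q=7.
Step 2. [col 1: S + E ≡ Q (mod 10)] E=6 is one option consistent with column 1 (S + E ≡ Q (mod 10), carry-in 0) — take it ⇒ E=6.
Step 3. [col 1: S + E ≡ Q (mod 10)] from column 1 (E=6, Q=7, carry-in 0, digits 6,7 already taken and all letters distinct): S must equal 1 ⇒ S=1.
Step 4. [col 2: Y + Y ≡ E (mod 10)] Y=3 is one option consistent with column 2 (Y + Y ≡ E (mod 10), carry-in 0) — take it. So Y=3.
Step 5. [col 3: Q + G ≡ F (mod 10)] G=5 is one option consistent with column 3 (Q + G ≡ F (mod 10), carry-in 0) — take it, so G=5.
Step 6. [col 3: Q + G ≡ F (mod 10)] column 3 reads Q+G+carry(0)=F with Q=7, G=5; with digits 1,3,5,6,7 already taken and all letters distinct, the only value for F is 2 ⇒ F=2.
Step 7. [col 4: Q + S ≡ M (mod 10)] column 4: given Q=7, S=1, carry-in 1, and digits 1,2,3,5,6,7 already taken and all letters distinct, Q+S≡M (mod 10) forces M=9. So M=9.
Step 8. [col 5: G + X ≡ M (mod 10)] in column 5 we have G+X≡M with carry-in 0; given G=5, M=9 and digits 1,2,3,5,6,7,9 already taken and all letters distinct, that pins X to 4. So X=4.
Step 9. [col 6: F + E ≡ B (mod 10)] in column 6 we have F+E≡B with carry-in 0; given F=2, E=6 and digits 1,2,3,4,5,6,7,9 already taken and all letters distinct, that pins B to 8. So B=8.

Answer: B=8, E=6, F=2, G=5, M=9, Q=7, S=1, X=4, Y=3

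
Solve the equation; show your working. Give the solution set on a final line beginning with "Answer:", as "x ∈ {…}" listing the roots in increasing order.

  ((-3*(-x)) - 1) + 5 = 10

Step 1. [((-3*(-x)) - 1) + 5 = 10] the outer +5 inverts by subtracting 5 ⇒ sub: (-3*(-x)) - 1 = 5.
Step 2. [(-3*(-x)) - 1 = 5] the outer -1 inverts by adding 1. So sub: -3*(-x) = 6.
Step 3. [-3*(-x) = 6] -3 out front; divide by -3, so div: -x = -2.
Step 4. [-x = -2] flip signs both sides ⇒ neg: x = 2.

Answer: x ∈ {2}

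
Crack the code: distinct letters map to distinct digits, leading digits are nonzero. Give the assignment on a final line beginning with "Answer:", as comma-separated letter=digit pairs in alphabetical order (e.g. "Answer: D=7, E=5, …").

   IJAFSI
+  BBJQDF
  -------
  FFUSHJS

Step 1. [col 1: I + F ≡ S (mod 10)] S=3 is one option consistent with column 1 (I + F ≡ S (mod 10), carry-in 0) — take it. So S=3.
Step 2. [col 1: I + F ≡ S (mod 10)] no forcing yet in column 1 (carry-in 0); F=1 is free and consistent — try it. So F=1.
Step 3. [col 1: I + F ≡ S (mod 10)] column 1: given F=1, S=3, carry-in 0, and digits 1,3 already taken and all letters distinct, I+F≡S (mod 10) forces I=2. So I=2.
Step 4. [col 2: S + D ≡ J (mod 10)] column 2 (S + D ≡ J (mod 10), carry-in 0) doesn't pin J yet; pick J=7 and continue. So J=7.
Step 5. [col 2: S + D ≡ J (mod 10)] column 2: given S=3, J=7, carry-in 0, and digits 1,2,3,7 already taken and all letters distinct, S+D≡J (mod 10) forces D=4. So D=4.
Step 6. [col 3: F + Q ≡ H (mod 10)] Q=9 is one option consistent with column 3 (F + Q ≡ H (mod 10), carry-in 0) — take it, so Q=9.
Step 7. [col 3: F + Q ≡ H (mod 10)] in column 3 we have F+Q≡H with carry-in 0; given F=1, Q=9 and digits 1,2,3,4,7,9 already taken and all letters distinct, that pins H to 0 ⇒ H=0.
Step 8. [col 4: A + J ≡ S (mod 10)] column 4: given J=7, S=3, carry-in 1, and digits 0,1,2,3,4,7,9 already taken and all letters distinct, A+J≡S (mod 10) forces A=5. So A=5.
Step 9. [col 5: J + B ≡ U (mod 10)] column 5: given J=7, carry-in 1, and digits 0,1,2,3,4,5,7,9 already taken and all letters distinct, J+B≡U (mod 10) forces B=8 ⇒ B=8.
Step 10. [col 5: J + B ≡ U (mod 10)] from column 5 (J=7, B=8, carry-in 1, digits 0,1,2,3,4,5,7,8,9 already taken and all letters distinct): U must equal 6 ⇒ U=6.

Answer: A=5, B=8, D=4, F=1, H=0, I=2, J=7, Q=9, S=3, U=6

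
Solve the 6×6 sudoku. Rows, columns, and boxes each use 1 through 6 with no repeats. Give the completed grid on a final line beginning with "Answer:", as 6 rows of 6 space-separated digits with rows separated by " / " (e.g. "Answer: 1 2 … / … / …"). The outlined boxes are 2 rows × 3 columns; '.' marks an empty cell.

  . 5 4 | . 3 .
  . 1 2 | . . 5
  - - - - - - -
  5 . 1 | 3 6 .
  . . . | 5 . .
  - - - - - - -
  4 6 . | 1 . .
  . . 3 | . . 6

Step 1. [r6c2∈{2}] r6c2's peers cover all but 2 ⇒ r6c2=2.
Step 2. [r3c6∈{2,4}] r3c6 is the only open cell in row 3 admitting 2, so r3c6=2.
Step 3. [r2c5∈{4}] only 4 remains possible at r2c5. So r2c5=4.
Step 4. [r1c1∈{6}] r1c1 is down to just 6. So r1c1=6.
Step 5. [r4c2∈{3,4}] col 2 places 3 nowhere but r4c2. So r4c2=3.
Step 6. [r4c5∈{1}] only 1 remains possible at r4c5. So r4c5=1.
Step 7. [r6c5∈{5}] only 5 remains possible at r6c5, so r6c5=5.
Step 8. [r5c3∈{5}] only 5 remains possible at r5c3 ⇒ r5c3=5.
Step 9. [r1c6∈{1}] r1c6 has the single candidate 1 ⇒ r1c6=1.
Step 10. [r3c2∈{4}] r3c2's peers cover all but 4. So r3c2=4.
Step 11. [r6c4∈{4}] nothing but 4 survives at r6c4. So r6c4=4.
Step 12. [r4c6∈{4}] r4c6's peers cover all but 4, so r4c6=4.
Step 13. [r1c4∈{2}] r1c4's peers cover all but 2. So r1c4=2.
Step 14. [r2c4∈{6}] nothing but 6 survives at r2c4. So r2c4=6.
Step 15. [r4c1∈{2}] r4c1 is down to just 2. So r4c1=2.
Step 16. [r4c3∈{6}] only 6 remains possible at r4c3, so r4c3=6.
Step 17. [r5c5∈{2}] r5c5's peers cover all but 2 ⇒ r5c5=2.
Step 18. [r6c1∈{1}] r6c1's peers cover all but 1 ⇒ r6c1=1.
Step 19. [r2c1∈{3}] r2c1 is down to just 3. So r2c1=3.
Step 20. [r5c6∈{3}] r5c6 is down to just 3 ⇒ r5c6=3.

Answer: 6 5 4 2 3 1 / 3 1 2 6 4 5 / 5 4 1 3 6 2 / 2 3 6 5 1 4 / 4 6 5 1 2 3 / 1 2 3 4 5 6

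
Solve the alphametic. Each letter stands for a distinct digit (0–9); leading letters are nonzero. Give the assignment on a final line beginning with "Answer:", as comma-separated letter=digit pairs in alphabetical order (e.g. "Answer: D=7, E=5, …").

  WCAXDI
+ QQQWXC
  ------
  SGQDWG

Step 1. [col 1: I + C ≡ G (mod 10)] several values work for G in column 1 (I + C ≡ G (mod 10), carry-in 0); try G=7, so G=7.
Step 2. [col 1: I + C ≡ G (mod 10)] no forcing yet in column 1 (carry-in 0); I=3 is free and consistent — try it. So I=3.
Step 3. [col 1: I + C ≡ G (mod 10)] column 1 reads I+C+carry(0)=G with I=3, G=7; with digits 3,7 already taken and all letters distinct, the only value for C is 4, so C=4.
Step 4. [col 2: D + X ≡ W (mod 10)] no forcing yet in column 2 (carry-in 0); D=1 is free and consistent — try it. So D=1.
Step 5. [col 2: D + X ≡ W (mod 10)] column 2 (D + X ≡ W (mod 10), carry-in 0) doesn't pin X yet; pick X=5 and continue. So X=5.
Step 6. [col 2: D + X ≡ W (mod 10)] column 2 reads D+X+carry(0)=W with D=1, X=5; with digits 1,3,4,5,7 already taken and all letters distinct, the only value for W is 6. So W=6.
Step 7. [col 4: A + Q ≡ Q (mod 10)] from column 4 (nothing yet, carry-in 1, digits 1,3,4,5,6,7 already taken and all letters distinct): A must equal 9, so A=9.
Step 8. [col 4: A + Q ≡ Q (mod 10)] Q=2 is one option consistent with column 4 (A + Q ≡ Q (mod 10), carry-in 1) — take it, so Q=2.
Step 9. [col 6: W + Q ≡ S (mod 10)] column 6 reads W+Q+carry(0)=S with W=6, Q=2; with digits 1,2,3,4,5,6,7,9 already taken and all letters distinct, the only value for S is 8. So S=8.

Answer: A=9, C=4, D=1, G=7, I=3, Q=2, S=8, W=6, X=5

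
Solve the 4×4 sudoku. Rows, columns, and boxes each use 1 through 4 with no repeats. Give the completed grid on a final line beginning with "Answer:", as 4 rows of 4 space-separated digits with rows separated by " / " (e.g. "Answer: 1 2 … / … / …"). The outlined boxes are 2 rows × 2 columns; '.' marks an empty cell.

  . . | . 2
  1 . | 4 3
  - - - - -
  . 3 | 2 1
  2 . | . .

Step 1. [r3c1∈{4}] only 4 remains possible at r3c1 ⇒ r3c1=4.
Step 2. [r1c2∈{4}] nothing but 4 survives at r1c2 ⇒ r1c2=4.
Step 3. [r4c4∈{4}] r4c4's peers cover all but 4. So r4c4=4.
Step 4. [r4c3∈{3}] r4c3 has the single candidate 3, so r4c3=3.
Step 5. [r2c2∈{2}] r2c2 has the single candidate 2. So r2c2=2.
Step 6. [r1c3∈{1}] nothing but 1 survives at r1c3 ⇒ r1c3=1.
Step 7. [r1c1∈{3}] only 3 remains possible at r1c1, so r1c1=3.
Step 8. [r4c2∈{1}] r4c2 has the single candidate 1 ⇒ r4c2=1.

Answer: 3 4 1 2 / 1 2 4 3 / 4 3 2 1 / 2 1 3 4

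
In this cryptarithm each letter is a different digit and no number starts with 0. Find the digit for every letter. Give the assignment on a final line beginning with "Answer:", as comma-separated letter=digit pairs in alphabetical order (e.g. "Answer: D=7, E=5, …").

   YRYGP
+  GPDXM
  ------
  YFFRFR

Step 1. [col 1: P + M ≡ R (mod 10)] R=7 is one option consistent with column 1 (P + M ≡ R (mod 10), carry-in 0) — take it, so R=7.
Step 2. [col 1: P + M ≡ R (mod 10)] M=4 is one option consistent with column 1 (P + M ≡ R (mod 10), carry-in 0) — take it, so M=4.
Step 3. [Y] the sum has 6 digits but both addends have 5; that extra leading digit Y is the final carry, namely 1, so Y=1.
Step 4. [col 1: P + M ≡ R (mod 10)] column 1 reads P+M+carry(0)=R with M=4, R=7; with digits 1,4,7 already taken and all letters distinct, the only value for P is 3. So P=3.
Step 5. [col 2: G + X ≡ F (mod 10)] several values work for X in column 2 (G + X ≡ F (mod 10), carry-in 0); try X=2, so X=2.
Step 6. [col 2: G + X ≡ F (mod 10)] column 2 (G + X ≡ F (mod 10), carry-in 0) doesn't pin G yet; pick G=8 and continue, so G=8.
Step 7. [col 2: G + X ≡ F (mod 10)] column 2 reads G+X+carry(0)=F with G=8, X=2; with digits 1,2,3,4,7,8 already taken and all letters distinct, the only value for F is 0, so F=0.
Step 8. [col 3: Y + D ≡ R (mod 10)] column 3 reads Y+D+carry(1)=R with Y=1, R=7; with digits 0,1,2,3,4,7,8 already taken and all letters distinct, the only value for D is 5. So D=5.

Answer: D=5, F=0, G=8, M=4, P=3, R=7, X=2, Y=1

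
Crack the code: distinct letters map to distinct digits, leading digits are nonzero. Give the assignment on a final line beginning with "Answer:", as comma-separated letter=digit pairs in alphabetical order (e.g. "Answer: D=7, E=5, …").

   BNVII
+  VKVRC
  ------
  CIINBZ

Step 1. [col 1: I + C ≡ Z (mod 10)] C=1 is one option consistent with column 1 (I + C ≡ Z (mod 10), carry-in 0) — take it ⇒ C=1.
Step 2. [col 1: I + C ≡ Z (mod 10)] no forcing yet in column 1 (carry-in 0); Z=6 is free and consistent — try it. So Z=6.
Step 3. [col 1: I + C ≡ Z (mod 10)] column 1: given C=1, Z=6, carry-in 0, and digits 1,6 already taken and all letters distinct, I+C≡Z (mod 10) forces I=5. So I=5.
Step 4. [col 2: I + R ≡ B (mod 10)] column 2 (I + R ≡ B (mod 10), carry-in 0) doesn't pin B yet; pick B=8 and continue, so B=8.
Step 5. [col 2: I + R ≡ B (mod 10)] in column 2 we have I+R≡B with carry-in 0; given I=5, B=8 and digits 1,5,6,8 already taken and all letters distinct, that pins R to 3. So R=3.
Step 6. [col 3: V + V ≡ N (mod 10)] from column 3 (nothing yet, carry-in 0, digits 1,3,5,6,8 already taken and all letters distinct): N must equal 4 ⇒ N=4.
Step 7. [col 3: V + V ≡ N (mod 10)] several values work for V in column 3 (V + V ≡ N (mod 10), carry-in 0); try V=7. So V=7.
Step 8. [col 4: N + K ≡ I (mod 10)] column 4 reads N+K+carry(1)=I with N=4, I=5; with digits 1,3,4,5,6,7,8 already taken and all letters distinct, the only value for K is 0. So K=0.

Answer: B=8, C=1, I=5, K=0, N=4, R=3, V=7, Z=6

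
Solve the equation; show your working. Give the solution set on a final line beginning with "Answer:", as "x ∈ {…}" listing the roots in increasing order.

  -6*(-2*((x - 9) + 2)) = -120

Step 1. [-6*(-2*((x - 9) + 2)) = -120] -6 out front; divide by -6 ⇒ div: -2*((x - 9) + 2) = 20.
Step 2. [-2*((x - 9) + 2) = 20] -2 out front; divide by -2, so div: (x - 9) + 2 = -10.
Step 3. [(x - 9) + 2 = -10] +2 is outermost — subtract 2 both sides ⇒ sub: x - 9 = -12.
Step 4. [x - 9 = -12] peel the -9: add 9 from each side, so sub: x = -3.

Answer: x ∈ {-3}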